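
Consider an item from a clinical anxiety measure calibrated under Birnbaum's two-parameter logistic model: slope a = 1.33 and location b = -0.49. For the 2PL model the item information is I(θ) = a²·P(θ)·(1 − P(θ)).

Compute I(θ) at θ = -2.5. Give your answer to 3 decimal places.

0.107

P = 1/(1+e^{2.6733}) = 0.0646
P(1−P) = 0.0646 × 0.9354 = 0.0604
I = a² × P(1−P) = 1.33² × 0.0604 = 0.10684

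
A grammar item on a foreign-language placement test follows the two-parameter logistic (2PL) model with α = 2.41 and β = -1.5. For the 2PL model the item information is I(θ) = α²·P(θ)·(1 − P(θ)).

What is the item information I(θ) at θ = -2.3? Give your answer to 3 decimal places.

P = 1/(1+e^{1.9280}) = 0.1270
P(1−P) = 0.1270 × 0.8730 = 0.1109
I = α² × P(1−P) = 2.41² × 0.1109 = 0.64383

0.644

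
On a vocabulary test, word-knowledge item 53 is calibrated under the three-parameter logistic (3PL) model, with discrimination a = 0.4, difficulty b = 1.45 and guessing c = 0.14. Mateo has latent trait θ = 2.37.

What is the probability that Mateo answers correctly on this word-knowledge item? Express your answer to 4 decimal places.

0.6482

P(θ) = c + (1 − c) · 1 / (1 + exp(−a(θ − b)))
Exponent: 0.4 × (2.37 − 1.45) = 0.3680
1/(1 + e^{-0.3680}) = 0.5910
P = 0.14 + 0.86 × 0.5910 = 0.6482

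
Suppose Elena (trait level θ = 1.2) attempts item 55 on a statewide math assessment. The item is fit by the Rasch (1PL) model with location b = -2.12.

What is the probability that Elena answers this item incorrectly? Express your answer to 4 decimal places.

P(θ) = 1 / (1 + exp(−(θ − b)))
Exponent: (1.2 − (-2.12)) = 3.3200
1/(1 + e^{-3.3200}) = 0.9651
P = 0.9651
P(incorrect) = 1 − 0.9651 = 0.0349

0.0349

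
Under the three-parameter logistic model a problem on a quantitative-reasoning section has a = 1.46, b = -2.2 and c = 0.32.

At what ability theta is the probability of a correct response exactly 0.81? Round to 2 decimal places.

P(theta) = c + (1 − c) · 1 / (1 + exp(−a(theta − b)))
Remove guessing floor: (0.81 − 0.32)/(1 − 0.32) = 0.7206
logit = ln(0.7206/0.2794) = 0.9474
theta = b + logit/(a) = -2.2 + 0.9474/1.4600 = -1.5511

-1.55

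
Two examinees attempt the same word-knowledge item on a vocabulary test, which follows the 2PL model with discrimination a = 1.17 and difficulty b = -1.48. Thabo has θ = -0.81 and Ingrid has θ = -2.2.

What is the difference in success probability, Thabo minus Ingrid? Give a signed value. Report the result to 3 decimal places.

P(θ) = 1 / (1 + exp(−a(θ − b)))
P(Thabo) = 0.6865  [exponent 0.7839]
P(Ingrid) = 0.3010  [exponent -0.8424]
Difference = 0.6865 − 0.3010 = 0.3855

0.385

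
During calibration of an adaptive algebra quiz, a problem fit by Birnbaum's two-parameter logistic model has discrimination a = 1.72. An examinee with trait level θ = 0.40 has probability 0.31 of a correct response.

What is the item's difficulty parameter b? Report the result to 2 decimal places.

P(θ) = 1 / (1 + exp(−a(θ − b)))
logit(0.31) = ln(0.31/0.69) = -0.8001
b = θ − logit/(a) = 0.40 − (-0.8001)/1.7200 = 0.8652

0.87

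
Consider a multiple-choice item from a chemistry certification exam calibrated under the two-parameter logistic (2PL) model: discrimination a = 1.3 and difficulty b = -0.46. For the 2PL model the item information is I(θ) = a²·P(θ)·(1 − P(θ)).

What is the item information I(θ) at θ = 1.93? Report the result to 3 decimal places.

P = 1/(1+e^{-3.1070}) = 0.9572
P(1−P) = 0.9572 × 0.0428 = 0.0410
I = a² × P(1−P) = 1.3² × 0.0410 = 0.06927

0.069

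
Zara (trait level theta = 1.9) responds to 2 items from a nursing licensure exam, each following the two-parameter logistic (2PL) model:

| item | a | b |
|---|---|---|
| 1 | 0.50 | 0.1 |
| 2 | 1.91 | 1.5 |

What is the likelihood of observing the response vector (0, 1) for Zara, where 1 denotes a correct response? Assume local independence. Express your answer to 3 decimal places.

0.197

P(theta) = 1 / (1 + exp(−a(theta − b)))
P_1 = 1/(1+e^{-0.9000}) = 0.7109
P_2 = 1/(1+e^{-0.7640}) = 0.6822
L = (1−P_1) × P_2 = 0.2891 × 0.6822 = 0.19720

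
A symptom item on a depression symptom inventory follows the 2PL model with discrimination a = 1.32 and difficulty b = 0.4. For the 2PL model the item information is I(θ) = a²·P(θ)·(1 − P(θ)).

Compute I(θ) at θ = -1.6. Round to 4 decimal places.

P = 1/(1+e^{2.6400}) = 0.0666
P(1−P) = 0.0666 × 0.9334 = 0.0622
I = a² × P(1−P) = 1.32² × 0.0622 = 0.10833

0.1083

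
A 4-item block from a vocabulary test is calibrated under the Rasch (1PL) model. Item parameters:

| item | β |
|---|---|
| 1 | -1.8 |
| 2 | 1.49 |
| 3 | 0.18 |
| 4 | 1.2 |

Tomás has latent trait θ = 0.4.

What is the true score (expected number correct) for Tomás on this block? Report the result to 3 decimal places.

P(θ) = 1 / (1 + exp(−(θ − β)))
P_1 = 1/(1+e^{-2.2000}) = 0.9002
P_2 = 1/(1+e^{1.0900}) = 0.2516
P_3 = 1/(1+e^{-0.2200}) = 0.5548
P_4 = 1/(1+e^{0.8000}) = 0.3100
E[score] = 0.9002 + 0.2516 + 0.5548 + 0.3100 = 2.0167

2.017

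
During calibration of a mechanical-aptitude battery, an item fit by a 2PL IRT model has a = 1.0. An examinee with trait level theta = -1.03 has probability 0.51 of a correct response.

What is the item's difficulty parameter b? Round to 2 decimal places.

P(theta) = 1 / (1 + exp(−a(theta − b)))
logit(0.51) = ln(0.51/0.49) = 0.0400
b = theta − logit/(a) = -1.03 − 0.0400/1.0000 = -1.0700

-1.07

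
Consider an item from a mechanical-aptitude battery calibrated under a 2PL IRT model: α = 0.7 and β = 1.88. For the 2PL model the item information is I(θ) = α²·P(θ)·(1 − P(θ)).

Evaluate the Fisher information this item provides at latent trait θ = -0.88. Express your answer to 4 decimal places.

P = 1/(1+e^{1.9320}) = 0.1265
P(1−P) = 0.1265 × 0.8735 = 0.1105
I = α² × P(1−P) = 0.7² × 0.1105 = 0.05415

0.0542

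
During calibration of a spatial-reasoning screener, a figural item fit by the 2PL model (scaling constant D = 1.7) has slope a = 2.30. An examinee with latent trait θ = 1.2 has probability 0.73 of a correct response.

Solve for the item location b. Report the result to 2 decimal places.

P(θ) = 1 / (1 + exp(−D·a(θ − b)))
logit(0.73) = ln(0.73/0.27) = 0.9946
b = θ − logit/(1.7·a) = 1.2 − 0.9946/3.9100 = 0.9456

0.95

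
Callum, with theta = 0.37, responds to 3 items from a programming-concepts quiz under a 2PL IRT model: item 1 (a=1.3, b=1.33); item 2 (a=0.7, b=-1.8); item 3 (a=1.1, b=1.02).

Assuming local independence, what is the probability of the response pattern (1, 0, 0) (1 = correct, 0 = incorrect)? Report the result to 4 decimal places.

P(theta) = 1 / (1 + exp(−a(theta − b)))
P_1 = 1/(1+e^{1.2480}) = 0.2230
P_2 = 1/(1+e^{-1.5190}) = 0.8204
P_3 = 1/(1+e^{0.7150}) = 0.3285
L = P_1 × (1−P_2) × (1−P_3) = 0.2230 × 0.1796 × 0.6715 = 0.02690

0.0269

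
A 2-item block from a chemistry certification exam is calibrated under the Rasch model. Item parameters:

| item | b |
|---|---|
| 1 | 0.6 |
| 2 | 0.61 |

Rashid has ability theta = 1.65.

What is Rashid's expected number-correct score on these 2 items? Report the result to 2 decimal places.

1.48

P(theta) = 1 / (1 + exp(−(theta − b)))
P_1 = 1/(1+e^{-1.0500}) = 0.7408
P_2 = 1/(1+e^{-1.0400}) = 0.7389
E[score] = 0.7408 + 0.7389 = 1.4796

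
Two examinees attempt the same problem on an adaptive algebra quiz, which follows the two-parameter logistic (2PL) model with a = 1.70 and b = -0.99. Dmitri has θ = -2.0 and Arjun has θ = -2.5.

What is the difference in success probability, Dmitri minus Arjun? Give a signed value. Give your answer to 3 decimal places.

0.081

P(θ) = 1 / (1 + exp(−a(θ − b)))
P(Dmitri) = 0.1523  [exponent -1.7170]
P(Arjun) = 0.0713  [exponent -2.5670]
Difference = 0.1523 − 0.0713 = 0.0810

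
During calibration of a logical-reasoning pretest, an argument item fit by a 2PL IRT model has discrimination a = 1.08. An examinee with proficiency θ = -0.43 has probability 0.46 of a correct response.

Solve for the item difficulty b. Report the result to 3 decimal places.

P(θ) = 1 / (1 + exp(−a(θ − b)))
logit(0.46) = ln(0.46/0.54) = -0.1603
b = θ − logit/(a) = -0.43 − (-0.1603)/1.0800 = -0.2815

-0.282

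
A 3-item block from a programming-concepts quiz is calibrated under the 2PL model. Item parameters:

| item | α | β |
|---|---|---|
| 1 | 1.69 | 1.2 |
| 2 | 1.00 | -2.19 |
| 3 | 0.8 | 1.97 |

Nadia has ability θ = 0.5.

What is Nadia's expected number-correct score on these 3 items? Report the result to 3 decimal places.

1.407

P(θ) = 1 / (1 + exp(−α(θ − β)))
P_1 = 1/(1+e^{1.1830}) = 0.2345
P_2 = 1/(1+e^{-2.6900}) = 0.9364
P_3 = 1/(1+e^{1.1760}) = 0.2358
E[score] = 0.2345 + 0.9364 + 0.2358 = 1.4067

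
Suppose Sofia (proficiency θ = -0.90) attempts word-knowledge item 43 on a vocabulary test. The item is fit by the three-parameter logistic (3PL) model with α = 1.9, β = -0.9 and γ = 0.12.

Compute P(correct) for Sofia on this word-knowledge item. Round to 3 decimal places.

0.560

P(θ) = γ + (1 − γ) · 1 / (1 + exp(−α(θ − β)))
Exponent: 1.9 × (-0.90 − (-0.9)) = 0.0000
1/(1 + e^{0.0000}) = 0.5000
P = 0.12 + 0.88 × 0.5000 = 0.5600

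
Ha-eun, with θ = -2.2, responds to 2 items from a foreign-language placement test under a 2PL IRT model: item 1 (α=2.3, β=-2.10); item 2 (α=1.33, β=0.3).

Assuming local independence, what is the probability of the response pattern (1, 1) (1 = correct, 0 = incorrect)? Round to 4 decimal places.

0.0154

P(θ) = 1 / (1 + exp(−α(θ − β)))
P_1 = 1/(1+e^{0.2300}) = 0.4428
P_2 = 1/(1+e^{3.3250}) = 0.0347
L = P_1 × P_2 = 0.4428 × 0.0347 = 0.01537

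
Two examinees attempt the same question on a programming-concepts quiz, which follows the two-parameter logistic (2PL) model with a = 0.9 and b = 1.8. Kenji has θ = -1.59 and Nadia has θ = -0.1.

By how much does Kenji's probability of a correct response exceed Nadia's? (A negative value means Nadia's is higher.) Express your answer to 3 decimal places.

-0.108

P(θ) = 1 / (1 + exp(−a(θ − b)))
P(Kenji) = 0.0452  [exponent -3.0510]
P(Nadia) = 0.1532  [exponent -1.7100]
Difference = 0.0452 − 0.1532 = -0.1080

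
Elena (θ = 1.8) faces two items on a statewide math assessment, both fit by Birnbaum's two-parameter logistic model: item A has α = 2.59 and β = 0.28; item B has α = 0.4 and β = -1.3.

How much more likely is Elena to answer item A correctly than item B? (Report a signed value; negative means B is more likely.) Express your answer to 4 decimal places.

P(θ) = 1 / (1 + exp(−α(θ − β)))
P_A = 0.9809
P_B = 0.7756
P_A − P_B = 0.2053

0.2053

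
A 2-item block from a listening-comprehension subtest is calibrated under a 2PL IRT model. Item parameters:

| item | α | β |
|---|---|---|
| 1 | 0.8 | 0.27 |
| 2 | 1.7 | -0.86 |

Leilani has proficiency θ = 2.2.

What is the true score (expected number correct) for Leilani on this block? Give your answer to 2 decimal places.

1.82

P(θ) = 1 / (1 + exp(−α(θ − β)))
P_1 = 1/(1+e^{-1.5440}) = 0.8240
P_2 = 1/(1+e^{-5.2020}) = 0.9945
E[score] = 0.8240 + 0.9945 = 1.8186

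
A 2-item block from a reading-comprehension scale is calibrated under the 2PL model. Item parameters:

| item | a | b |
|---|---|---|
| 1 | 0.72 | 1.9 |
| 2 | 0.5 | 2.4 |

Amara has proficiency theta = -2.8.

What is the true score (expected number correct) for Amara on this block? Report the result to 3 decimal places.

0.102

P(theta) = 1 / (1 + exp(−a(theta − b)))
P_1 = 1/(1+e^{3.3840}) = 0.0328
P_2 = 1/(1+e^{2.6000}) = 0.0691
E[score] = 0.0328 + 0.0691 = 0.1019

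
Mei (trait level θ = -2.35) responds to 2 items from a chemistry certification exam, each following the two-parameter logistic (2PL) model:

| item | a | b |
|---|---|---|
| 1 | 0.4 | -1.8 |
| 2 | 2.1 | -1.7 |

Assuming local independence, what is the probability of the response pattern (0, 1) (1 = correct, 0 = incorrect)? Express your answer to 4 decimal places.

0.1129

P(θ) = 1 / (1 + exp(−a(θ − b)))
P_1 = 1/(1+e^{0.2200}) = 0.4452
P_2 = 1/(1+e^{1.3650}) = 0.2034
L = (1−P_1) × P_2 = 0.5548 × 0.2034 = 0.11286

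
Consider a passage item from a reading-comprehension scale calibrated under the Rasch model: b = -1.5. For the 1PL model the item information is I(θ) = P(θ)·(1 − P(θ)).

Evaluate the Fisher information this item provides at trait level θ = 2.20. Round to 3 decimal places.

P = 1/(1+e^{-3.7000}) = 0.9759
P(1−P) = 0.9759 × 0.0241 = 0.0235
I = P(1−P) = 0.02354

0.024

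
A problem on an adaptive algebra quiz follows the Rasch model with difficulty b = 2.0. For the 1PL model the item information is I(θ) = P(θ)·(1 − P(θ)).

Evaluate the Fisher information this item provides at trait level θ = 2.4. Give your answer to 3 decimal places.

0.240

P = 1/(1+e^{-0.4000}) = 0.5987
P(1−P) = 0.5987 × 0.4013 = 0.2403
I = P(1−P) = 0.24026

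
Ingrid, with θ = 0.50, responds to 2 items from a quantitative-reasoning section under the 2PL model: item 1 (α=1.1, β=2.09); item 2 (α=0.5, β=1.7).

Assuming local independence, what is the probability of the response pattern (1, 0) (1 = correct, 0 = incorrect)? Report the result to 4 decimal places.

P(θ) = 1 / (1 + exp(−α(θ − β)))
P_1 = 1/(1+e^{1.7490}) = 0.1482
P_2 = 1/(1+e^{0.6000}) = 0.3543
L = P_1 × (1−P_2) = 0.1482 × 0.6457 = 0.09567

0.0957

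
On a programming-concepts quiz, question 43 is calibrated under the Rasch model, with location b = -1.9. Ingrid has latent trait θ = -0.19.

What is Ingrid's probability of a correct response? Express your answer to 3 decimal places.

0.847

P(θ) = 1 / (1 + exp(−(θ − b)))
Exponent: (-0.19 − (-1.9)) = 1.7100
1/(1 + e^{-1.7100}) = 0.8468
P = 0.8468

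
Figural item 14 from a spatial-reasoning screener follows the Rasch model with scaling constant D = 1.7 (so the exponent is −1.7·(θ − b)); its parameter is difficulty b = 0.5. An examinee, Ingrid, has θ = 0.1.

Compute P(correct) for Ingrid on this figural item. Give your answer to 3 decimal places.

P(θ) = 1 / (1 + exp(−D·(θ − b)))
Exponent: 1.7 × (0.1 − 0.5) = -0.6800
1/(1 + e^{0.6800}) = 0.3363
P = 0.3363

0.336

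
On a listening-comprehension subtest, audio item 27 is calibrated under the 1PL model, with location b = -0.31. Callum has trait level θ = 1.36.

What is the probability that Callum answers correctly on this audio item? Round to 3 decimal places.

P(θ) = 1 / (1 + exp(−(θ − b)))
Exponent: (1.36 − (-0.31)) = 1.6700
1/(1 + e^{-1.6700}) = 0.8416
P = 0.8416

0.842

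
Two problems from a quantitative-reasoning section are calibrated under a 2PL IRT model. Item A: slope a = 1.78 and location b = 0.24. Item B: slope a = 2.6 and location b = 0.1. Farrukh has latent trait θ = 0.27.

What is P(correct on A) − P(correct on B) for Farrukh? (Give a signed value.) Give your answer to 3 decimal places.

P(θ) = 1 / (1 + exp(−a(θ − b)))
P_A = 0.5133
P_B = 0.6087
P_A − P_B = -0.0954

-0.095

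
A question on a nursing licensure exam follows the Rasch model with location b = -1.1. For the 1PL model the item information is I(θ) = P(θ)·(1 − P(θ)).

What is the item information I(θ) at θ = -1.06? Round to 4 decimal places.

P = 1/(1+e^{-0.0400}) = 0.5100
P(1−P) = 0.5100 × 0.4900 = 0.2499
I = P(1−P) = 0.24990

0.2499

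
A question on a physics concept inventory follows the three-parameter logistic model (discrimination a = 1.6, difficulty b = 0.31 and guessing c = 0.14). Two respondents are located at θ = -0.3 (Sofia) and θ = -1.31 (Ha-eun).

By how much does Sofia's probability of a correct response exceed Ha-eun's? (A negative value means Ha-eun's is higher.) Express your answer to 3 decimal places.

0.175

P(θ) = c + (1 − c) · 1 / (1 + exp(−a(θ − b)))
P(Sofia) = 0.3754  [exponent -0.9760]
P(Ha-eun) = 0.1999  [exponent -2.5920]
Difference = 0.3754 − 0.1999 = 0.1755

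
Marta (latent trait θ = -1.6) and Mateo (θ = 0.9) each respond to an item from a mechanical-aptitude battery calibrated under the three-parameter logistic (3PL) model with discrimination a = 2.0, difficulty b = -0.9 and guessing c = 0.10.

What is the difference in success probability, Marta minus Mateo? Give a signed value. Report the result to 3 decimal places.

-0.698

P(θ) = c + (1 − c) · 1 / (1 + exp(−a(θ − b)))
P(Marta) = 0.2780  [exponent -1.4000]
P(Mateo) = 0.9761  [exponent 3.6000]
Difference = 0.2780 − 0.9761 = -0.6980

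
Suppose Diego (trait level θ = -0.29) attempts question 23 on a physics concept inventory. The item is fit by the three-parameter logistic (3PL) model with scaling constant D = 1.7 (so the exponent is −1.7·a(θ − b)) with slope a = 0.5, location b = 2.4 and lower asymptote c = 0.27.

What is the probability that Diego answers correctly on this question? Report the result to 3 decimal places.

0.337

P(θ) = c + (1 − c) · 1 / (1 + exp(−D·a(θ − b)))
Exponent: 1.7 × 0.5 × (-0.29 − 2.4) = -2.2865
1/(1 + e^{2.2865}) = 0.0922
P = 0.27 + 0.73 × 0.0922 = 0.3373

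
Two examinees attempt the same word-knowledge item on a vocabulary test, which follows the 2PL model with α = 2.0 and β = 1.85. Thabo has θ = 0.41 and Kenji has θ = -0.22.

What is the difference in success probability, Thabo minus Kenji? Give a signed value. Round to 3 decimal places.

0.037

P(θ) = 1 / (1 + exp(−α(θ − β)))
P(Thabo) = 0.0532  [exponent -2.8800]
P(Kenji) = 0.0157  [exponent -4.1400]
Difference = 0.0532 − 0.0157 = 0.0375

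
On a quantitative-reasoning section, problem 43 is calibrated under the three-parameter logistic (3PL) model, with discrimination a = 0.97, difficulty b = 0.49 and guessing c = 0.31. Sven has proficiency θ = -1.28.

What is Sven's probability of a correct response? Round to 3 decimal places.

0.415

P(θ) = c + (1 − c) · 1 / (1 + exp(−a(θ − b)))
Exponent: 0.97 × (-1.28 − 0.49) = -1.7169
1/(1 + e^{1.7169}) = 0.1523
P = 0.31 + 0.69 × 0.1523 = 0.4151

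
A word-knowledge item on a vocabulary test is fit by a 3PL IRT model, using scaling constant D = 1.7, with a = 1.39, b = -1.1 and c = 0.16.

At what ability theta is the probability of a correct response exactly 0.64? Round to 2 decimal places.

P(theta) = c + (1 − c) · 1 / (1 + exp(−D·a(theta − b)))
Remove guessing floor: (0.64 − 0.16)/(1 − 0.16) = 0.5714
logit = ln(0.5714/0.4286) = 0.2877
theta = b + logit/(1.7·a) = -1.1 + 0.2877/2.3630 = -0.9783

-0.98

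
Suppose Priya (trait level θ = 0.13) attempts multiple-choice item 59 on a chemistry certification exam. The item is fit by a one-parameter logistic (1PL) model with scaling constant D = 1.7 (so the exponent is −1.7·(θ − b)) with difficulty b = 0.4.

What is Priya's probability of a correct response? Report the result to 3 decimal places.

P(θ) = 1 / (1 + exp(−D·(θ − b)))
Exponent: 1.7 × (0.13 − 0.4) = -0.4590
1/(1 + e^{0.4590}) = 0.3872
P = 0.3872

0.387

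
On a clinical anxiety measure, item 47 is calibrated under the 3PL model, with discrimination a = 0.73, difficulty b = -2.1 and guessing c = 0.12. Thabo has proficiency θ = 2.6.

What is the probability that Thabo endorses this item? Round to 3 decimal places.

0.972

P(θ) = c + (1 − c) · 1 / (1 + exp(−a(θ − b)))
Exponent: 0.73 × (2.6 − (-2.1)) = 3.4310
1/(1 + e^{-3.4310}) = 0.9687
P = 0.12 + 0.88 × 0.9687 = 0.9724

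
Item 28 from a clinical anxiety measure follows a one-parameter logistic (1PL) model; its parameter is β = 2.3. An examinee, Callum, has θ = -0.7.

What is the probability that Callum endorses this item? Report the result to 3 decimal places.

0.047

P(θ) = 1 / (1 + exp(−(θ − β)))
Exponent: (-0.7 − 2.3) = -3.0000
1/(1 + e^{3.0000}) = 0.0474
P = 0.0474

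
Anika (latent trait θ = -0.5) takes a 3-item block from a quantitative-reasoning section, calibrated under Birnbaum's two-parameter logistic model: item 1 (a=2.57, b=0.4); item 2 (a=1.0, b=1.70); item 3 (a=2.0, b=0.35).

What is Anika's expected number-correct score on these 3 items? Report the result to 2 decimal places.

0.34

P(θ) = 1 / (1 + exp(−a(θ − b)))
P_1 = 1/(1+e^{2.3130}) = 0.0901
P_2 = 1/(1+e^{2.2000}) = 0.0998
P_3 = 1/(1+e^{1.7000}) = 0.1545
E[score] = 0.0901 + 0.0998 + 0.1545 = 0.3443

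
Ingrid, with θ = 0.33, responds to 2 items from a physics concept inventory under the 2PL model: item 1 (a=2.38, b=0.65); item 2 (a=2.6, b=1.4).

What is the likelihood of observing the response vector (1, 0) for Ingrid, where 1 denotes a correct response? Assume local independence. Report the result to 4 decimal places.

0.2997

P(θ) = 1 / (1 + exp(−a(θ − b)))
P_1 = 1/(1+e^{0.7616}) = 0.3183
P_2 = 1/(1+e^{2.7820}) = 0.0583
L = P_1 × (1−P_2) = 0.3183 × 0.9417 = 0.29974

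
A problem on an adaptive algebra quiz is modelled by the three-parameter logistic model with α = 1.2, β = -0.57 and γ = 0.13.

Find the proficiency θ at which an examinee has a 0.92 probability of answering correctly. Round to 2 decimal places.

1.34

P(θ) = γ + (1 − γ) · 1 / (1 + exp(−α(θ − β)))
Remove guessing floor: (0.92 − 0.13)/(1 − 0.13) = 0.9080
logit = ln(0.9080/0.0920) = 2.2900
θ = β + logit/(α) = -0.57 + 2.2900/1.2000 = 1.3383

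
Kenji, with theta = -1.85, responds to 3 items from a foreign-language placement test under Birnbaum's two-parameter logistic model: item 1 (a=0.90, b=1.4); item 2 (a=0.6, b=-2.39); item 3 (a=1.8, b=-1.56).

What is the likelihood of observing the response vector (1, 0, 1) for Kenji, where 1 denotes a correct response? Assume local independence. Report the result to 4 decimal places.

P(theta) = 1 / (1 + exp(−a(theta − b)))
P_1 = 1/(1+e^{2.9250}) = 0.0509
P_2 = 1/(1+e^{-0.3240}) = 0.5803
P_3 = 1/(1+e^{0.5220}) = 0.3724
L = P_1 × (1−P_2) × P_3 = 0.0509 × 0.4197 × 0.3724 = 0.00796

0.0080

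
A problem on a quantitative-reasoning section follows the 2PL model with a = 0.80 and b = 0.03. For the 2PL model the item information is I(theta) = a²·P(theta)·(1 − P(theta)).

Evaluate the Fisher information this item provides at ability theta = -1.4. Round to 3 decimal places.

P = 1/(1+e^{1.1440}) = 0.2416
P(1−P) = 0.2416 × 0.7584 = 0.1832
I = a² × P(1−P) = 0.80² × 0.1832 = 0.11726

0.117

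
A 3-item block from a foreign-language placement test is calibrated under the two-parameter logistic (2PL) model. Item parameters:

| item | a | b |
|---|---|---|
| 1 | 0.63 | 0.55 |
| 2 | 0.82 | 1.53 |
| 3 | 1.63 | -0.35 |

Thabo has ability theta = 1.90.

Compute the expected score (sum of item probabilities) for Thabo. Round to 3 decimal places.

2.251

P(theta) = 1 / (1 + exp(−a(theta − b)))
P_1 = 1/(1+e^{-0.8505}) = 0.7007
P_2 = 1/(1+e^{-0.3034}) = 0.5753
P_3 = 1/(1+e^{-3.6675}) = 0.9751
E[score] = 0.7007 + 0.5753 + 0.9751 = 2.2510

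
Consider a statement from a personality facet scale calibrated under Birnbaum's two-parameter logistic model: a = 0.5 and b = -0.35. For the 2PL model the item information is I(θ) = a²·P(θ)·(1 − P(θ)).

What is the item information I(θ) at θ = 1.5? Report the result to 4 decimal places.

0.0508

P = 1/(1+e^{-0.9250}) = 0.7161
P(1−P) = 0.7161 × 0.2839 = 0.2033
I = a² × P(1−P) = 0.5² × 0.2033 = 0.05083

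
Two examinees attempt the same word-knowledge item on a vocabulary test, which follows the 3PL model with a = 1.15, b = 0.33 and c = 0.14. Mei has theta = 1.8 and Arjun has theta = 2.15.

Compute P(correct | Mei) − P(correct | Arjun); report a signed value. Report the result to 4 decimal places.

P(theta) = c + (1 − c) · 1 / (1 + exp(−a(theta − b)))
P(Mei) = 0.8661  [exponent 1.6905]
P(Arjun) = 0.9056  [exponent 2.0930]
Difference = 0.8661 − 0.9056 = -0.0395

-0.0395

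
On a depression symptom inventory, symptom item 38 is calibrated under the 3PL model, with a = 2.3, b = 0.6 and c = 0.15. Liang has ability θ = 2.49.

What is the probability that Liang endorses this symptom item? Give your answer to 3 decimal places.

0.989

P(θ) = c + (1 − c) · 1 / (1 + exp(−a(θ − b)))
Exponent: 2.3 × (2.49 − 0.6) = 4.3470
1/(1 + e^{-4.3470}) = 0.9872
P = 0.15 + 0.85 × 0.9872 = 0.9891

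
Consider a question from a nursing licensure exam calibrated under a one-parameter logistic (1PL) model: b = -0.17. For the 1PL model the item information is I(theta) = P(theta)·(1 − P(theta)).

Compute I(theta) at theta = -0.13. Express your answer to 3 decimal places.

0.250

P = 1/(1+e^{-0.0400}) = 0.5100
P(1−P) = 0.5100 × 0.4900 = 0.2499
I = P(1−P) = 0.24990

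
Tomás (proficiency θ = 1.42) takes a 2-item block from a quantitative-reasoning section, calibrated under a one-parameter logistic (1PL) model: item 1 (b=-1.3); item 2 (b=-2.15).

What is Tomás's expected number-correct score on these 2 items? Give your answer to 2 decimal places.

1.91

P(θ) = 1 / (1 + exp(−(θ − b)))
P_1 = 1/(1+e^{-2.7200}) = 0.9382
P_2 = 1/(1+e^{-3.5700}) = 0.9726
E[score] = 0.9382 + 0.9726 = 1.9108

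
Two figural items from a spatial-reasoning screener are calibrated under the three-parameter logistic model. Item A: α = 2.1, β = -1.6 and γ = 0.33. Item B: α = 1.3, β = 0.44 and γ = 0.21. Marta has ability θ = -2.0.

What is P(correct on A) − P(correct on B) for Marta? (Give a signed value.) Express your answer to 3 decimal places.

P(θ) = γ + (1 − γ) · 1 / (1 + exp(−α(θ − β)))
P_A = 0.5320
P_B = 0.2418
P_A − P_B = 0.2902

0.290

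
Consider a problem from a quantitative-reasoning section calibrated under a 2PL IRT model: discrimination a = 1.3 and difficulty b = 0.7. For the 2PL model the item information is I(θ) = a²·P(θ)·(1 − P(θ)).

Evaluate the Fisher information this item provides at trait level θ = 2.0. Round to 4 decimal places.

0.2223

P = 1/(1+e^{-1.6900}) = 0.8442
P(1−P) = 0.8442 × 0.1558 = 0.1315
I = a² × P(1−P) = 1.3² × 0.1315 = 0.22225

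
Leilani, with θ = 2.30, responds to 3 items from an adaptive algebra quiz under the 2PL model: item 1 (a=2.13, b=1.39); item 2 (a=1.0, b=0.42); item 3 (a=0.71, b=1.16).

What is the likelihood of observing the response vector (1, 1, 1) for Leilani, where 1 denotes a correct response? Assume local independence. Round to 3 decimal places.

P(θ) = 1 / (1 + exp(−a(θ − b)))
P_1 = 1/(1+e^{-1.9383}) = 0.8742
P_2 = 1/(1+e^{-1.8800}) = 0.8676
P_3 = 1/(1+e^{-0.8094}) = 0.6920
L = P_1 × P_2 × P_3 = 0.8742 × 0.8676 × 0.6920 = 0.52482

0.525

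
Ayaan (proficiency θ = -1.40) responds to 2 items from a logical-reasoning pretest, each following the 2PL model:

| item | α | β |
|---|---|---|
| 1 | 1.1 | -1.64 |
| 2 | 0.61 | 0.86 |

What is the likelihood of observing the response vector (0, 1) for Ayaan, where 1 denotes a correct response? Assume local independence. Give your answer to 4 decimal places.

P(θ) = 1 / (1 + exp(−α(θ − β)))
P_1 = 1/(1+e^{-0.2640}) = 0.5656
P_2 = 1/(1+e^{1.3786}) = 0.2012
L = (1−P_1) × P_2 = 0.4344 × 0.2012 = 0.08741

0.0874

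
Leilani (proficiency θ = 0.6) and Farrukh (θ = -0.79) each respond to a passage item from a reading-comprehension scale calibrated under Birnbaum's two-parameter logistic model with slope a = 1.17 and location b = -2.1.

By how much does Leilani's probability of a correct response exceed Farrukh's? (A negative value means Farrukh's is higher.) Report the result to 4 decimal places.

P(θ) = 1 / (1 + exp(−a(θ − b)))
P(Leilani) = 0.9593  [exponent 3.1590]
P(Farrukh) = 0.8224  [exponent 1.5327]
Difference = 0.9593 − 0.8224 = 0.1369

0.1369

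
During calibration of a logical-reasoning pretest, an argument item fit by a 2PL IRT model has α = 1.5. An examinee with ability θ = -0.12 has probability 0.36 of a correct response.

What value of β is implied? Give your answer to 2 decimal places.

0.26

P(θ) = 1 / (1 + exp(−α(θ − β)))
logit(0.36) = ln(0.36/0.64) = -0.5754
β = θ − logit/(α) = -0.12 − (-0.5754)/1.5000 = 0.2636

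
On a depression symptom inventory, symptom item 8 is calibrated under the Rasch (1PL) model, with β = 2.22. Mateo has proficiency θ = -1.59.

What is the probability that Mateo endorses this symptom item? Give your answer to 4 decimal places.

P(θ) = 1 / (1 + exp(−(θ − β)))
Exponent: (-1.59 − 2.22) = -3.8100
1/(1 + e^{3.8100}) = 0.0217
P = 0.0217

0.0217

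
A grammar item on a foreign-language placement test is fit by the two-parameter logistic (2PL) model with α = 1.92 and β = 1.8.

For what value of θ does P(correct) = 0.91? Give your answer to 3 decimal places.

P(θ) = 1 / (1 + exp(−α(θ − β)))
logit = ln(0.9100/0.0900) = 2.3136
θ = β + logit/(α) = 1.8 + 2.3136/1.9200 = 3.0050

3.005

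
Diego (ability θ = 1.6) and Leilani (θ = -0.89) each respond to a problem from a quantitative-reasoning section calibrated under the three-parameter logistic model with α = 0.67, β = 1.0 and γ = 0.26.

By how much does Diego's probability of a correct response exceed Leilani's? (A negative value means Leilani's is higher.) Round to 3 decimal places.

0.281

P(θ) = γ + (1 − γ) · 1 / (1 + exp(−α(θ − β)))
P(Diego) = 0.7034  [exponent 0.4020]
P(Leilani) = 0.4227  [exponent -1.2663]
Difference = 0.7034 − 0.4227 = 0.2807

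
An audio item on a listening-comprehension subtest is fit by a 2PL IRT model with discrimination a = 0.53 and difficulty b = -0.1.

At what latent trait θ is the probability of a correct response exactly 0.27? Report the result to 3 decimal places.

-1.977

P(θ) = 1 / (1 + exp(−a(θ − b)))
logit = ln(0.2700/0.7300) = -0.9946
θ = b + logit/(a) = -0.1 + (-0.9946)/0.5300 = -1.9766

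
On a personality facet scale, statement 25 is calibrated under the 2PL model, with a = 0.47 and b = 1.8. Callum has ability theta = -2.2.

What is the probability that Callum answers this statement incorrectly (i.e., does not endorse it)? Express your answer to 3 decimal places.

P(theta) = 1 / (1 + exp(−a(theta − b)))
Exponent: 0.47 × (-2.2 − 1.8) = -1.8800
1/(1 + e^{1.8800}) = 0.1324
P(incorrect) = 1 − 0.1324 = 0.8676

0.868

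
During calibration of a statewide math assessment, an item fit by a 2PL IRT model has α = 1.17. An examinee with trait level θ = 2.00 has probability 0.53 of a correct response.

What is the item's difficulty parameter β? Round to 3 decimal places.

1.897

P(θ) = 1 / (1 + exp(−α(θ − β)))
logit(0.53) = ln(0.53/0.47) = 0.1201
β = θ − logit/(α) = 2.00 − 0.1201/1.1700 = 1.8973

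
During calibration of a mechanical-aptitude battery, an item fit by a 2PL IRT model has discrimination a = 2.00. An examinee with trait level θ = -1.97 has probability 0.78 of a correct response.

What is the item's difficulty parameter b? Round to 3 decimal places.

P(θ) = 1 / (1 + exp(−a(θ − b)))
logit(0.78) = ln(0.78/0.22) = 1.2657
b = θ − logit/(a) = -1.97 − 1.2657/2.0000 = -2.6028

-2.603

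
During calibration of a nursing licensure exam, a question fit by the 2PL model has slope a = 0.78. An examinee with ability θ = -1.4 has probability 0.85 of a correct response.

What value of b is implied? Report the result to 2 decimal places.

-3.62

P(θ) = 1 / (1 + exp(−a(θ − b)))
logit(0.85) = ln(0.85/0.15) = 1.7346
b = θ − logit/(a) = -1.4 − 1.7346/0.7800 = -3.6238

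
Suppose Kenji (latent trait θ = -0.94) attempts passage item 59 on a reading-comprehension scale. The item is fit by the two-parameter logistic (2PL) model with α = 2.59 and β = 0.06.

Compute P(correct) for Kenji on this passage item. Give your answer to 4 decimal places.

P(θ) = 1 / (1 + exp(−α(θ − β)))
Exponent: 2.59 × (-0.94 − 0.06) = -2.5900
1/(1 + e^{2.5900}) = 0.0698

0.0698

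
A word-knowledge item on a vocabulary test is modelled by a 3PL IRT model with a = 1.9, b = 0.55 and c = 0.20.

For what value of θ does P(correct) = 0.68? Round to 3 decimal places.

0.763

P(θ) = c + (1 − c) · 1 / (1 + exp(−a(θ − b)))
Remove guessing floor: (0.68 − 0.20)/(1 − 0.20) = 0.6000
logit = ln(0.6000/0.4000) = 0.4055
θ = b + logit/(a) = 0.55 + 0.4055/1.9000 = 0.7634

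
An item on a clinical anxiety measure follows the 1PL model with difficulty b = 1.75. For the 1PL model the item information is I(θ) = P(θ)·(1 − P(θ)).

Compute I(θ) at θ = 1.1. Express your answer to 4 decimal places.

0.2253

P = 1/(1+e^{0.6500}) = 0.3430
P(1−P) = 0.3430 × 0.6570 = 0.2253
I = P(1−P) = 0.22535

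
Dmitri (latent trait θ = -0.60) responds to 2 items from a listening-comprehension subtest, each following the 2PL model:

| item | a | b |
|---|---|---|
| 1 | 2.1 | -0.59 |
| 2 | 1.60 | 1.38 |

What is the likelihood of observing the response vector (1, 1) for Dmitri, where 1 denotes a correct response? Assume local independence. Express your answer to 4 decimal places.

P(θ) = 1 / (1 + exp(−a(θ − b)))
P_1 = 1/(1+e^{0.0210}) = 0.4948
P_2 = 1/(1+e^{3.1680}) = 0.0404
L = P_1 × P_2 = 0.4948 × 0.0404 = 0.01998

0.0200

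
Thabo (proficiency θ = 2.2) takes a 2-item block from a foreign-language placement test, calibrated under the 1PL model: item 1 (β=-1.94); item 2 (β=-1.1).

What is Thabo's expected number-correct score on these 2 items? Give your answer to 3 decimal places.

1.949

P(θ) = 1 / (1 + exp(−(θ − β)))
P_1 = 1/(1+e^{-4.1400}) = 0.9843
P_2 = 1/(1+e^{-3.3000}) = 0.9644
E[score] = 0.9843 + 0.9644 = 1.9488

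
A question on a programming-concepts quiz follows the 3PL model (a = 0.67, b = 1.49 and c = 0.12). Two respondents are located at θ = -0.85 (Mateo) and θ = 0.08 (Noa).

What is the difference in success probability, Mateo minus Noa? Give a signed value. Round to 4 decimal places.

-0.0945

P(θ) = c + (1 − c) · 1 / (1 + exp(−a(θ − b)))
P(Mateo) = 0.2718  [exponent -1.5678]
P(Noa) = 0.3664  [exponent -0.9447]
Difference = 0.2718 − 0.3664 = -0.0945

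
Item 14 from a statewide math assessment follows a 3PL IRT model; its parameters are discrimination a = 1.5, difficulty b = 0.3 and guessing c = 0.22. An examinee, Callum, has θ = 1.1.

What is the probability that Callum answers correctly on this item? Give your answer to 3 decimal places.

P(θ) = c + (1 − c) · 1 / (1 + exp(−a(θ − b)))
Exponent: 1.5 × (1.1 − 0.3) = 1.2000
1/(1 + e^{-1.2000}) = 0.7685
P = 0.22 + 0.78 × 0.7685 = 0.8194

0.819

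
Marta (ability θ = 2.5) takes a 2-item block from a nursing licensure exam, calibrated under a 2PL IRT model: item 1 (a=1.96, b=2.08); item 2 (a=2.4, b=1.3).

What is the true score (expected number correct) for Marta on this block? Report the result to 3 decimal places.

1.642

P(θ) = 1 / (1 + exp(−a(θ − b)))
P_1 = 1/(1+e^{-0.8232}) = 0.6949
P_2 = 1/(1+e^{-2.8800}) = 0.9468
E[score] = 0.6949 + 0.9468 = 1.6418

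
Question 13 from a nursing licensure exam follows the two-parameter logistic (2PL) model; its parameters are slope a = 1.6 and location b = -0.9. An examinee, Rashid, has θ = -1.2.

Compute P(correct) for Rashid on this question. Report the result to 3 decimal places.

0.382

P(θ) = 1 / (1 + exp(−a(θ − b)))
Exponent: 1.6 × (-1.2 − (-0.9)) = -0.4800
1/(1 + e^{0.4800}) = 0.3823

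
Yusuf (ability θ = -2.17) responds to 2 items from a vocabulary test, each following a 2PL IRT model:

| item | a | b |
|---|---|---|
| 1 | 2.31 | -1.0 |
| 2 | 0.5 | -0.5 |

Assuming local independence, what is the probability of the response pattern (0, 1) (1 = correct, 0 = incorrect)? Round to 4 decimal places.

0.2836

P(θ) = 1 / (1 + exp(−a(θ − b)))
P_1 = 1/(1+e^{2.7027}) = 0.0628
P_2 = 1/(1+e^{0.8350}) = 0.3026
L = (1−P_1) × P_2 = 0.9372 × 0.3026 = 0.28358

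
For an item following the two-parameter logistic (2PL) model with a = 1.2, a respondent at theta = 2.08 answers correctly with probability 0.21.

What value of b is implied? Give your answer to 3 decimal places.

P(theta) = 1 / (1 + exp(−a(theta − b)))
logit(0.21) = ln(0.21/0.79) = -1.3249
b = theta − logit/(a) = 2.08 − (-1.3249)/1.2000 = 3.1841

3.184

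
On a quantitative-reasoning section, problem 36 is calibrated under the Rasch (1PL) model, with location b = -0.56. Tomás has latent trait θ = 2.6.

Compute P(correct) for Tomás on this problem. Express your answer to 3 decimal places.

P(θ) = 1 / (1 + exp(−(θ − b)))
Exponent: (2.6 − (-0.56)) = 3.1600
1/(1 + e^{-3.1600}) = 0.9593
P = 0.9593

0.959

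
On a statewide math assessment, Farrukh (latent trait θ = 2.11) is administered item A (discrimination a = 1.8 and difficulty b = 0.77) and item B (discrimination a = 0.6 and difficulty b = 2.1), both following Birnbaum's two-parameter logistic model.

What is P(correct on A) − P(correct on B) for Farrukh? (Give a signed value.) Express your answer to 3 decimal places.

P(θ) = 1 / (1 + exp(−a(θ − b)))
P_A = 0.9177
P_B = 0.5015
P_A − P_B = 0.4162

0.416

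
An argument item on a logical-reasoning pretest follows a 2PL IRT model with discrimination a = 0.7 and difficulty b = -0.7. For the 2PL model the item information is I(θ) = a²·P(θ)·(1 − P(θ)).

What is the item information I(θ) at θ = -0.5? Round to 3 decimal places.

0.122

P = 1/(1+e^{-0.1400}) = 0.5349
P(1−P) = 0.5349 × 0.4651 = 0.2488
I = a² × P(1−P) = 0.7² × 0.2488 = 0.12190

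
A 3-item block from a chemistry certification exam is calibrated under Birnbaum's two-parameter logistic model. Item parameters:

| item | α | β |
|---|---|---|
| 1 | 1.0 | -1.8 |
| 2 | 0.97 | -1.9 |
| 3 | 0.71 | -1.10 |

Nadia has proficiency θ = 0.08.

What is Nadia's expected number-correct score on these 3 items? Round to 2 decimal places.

2.44

P(θ) = 1 / (1 + exp(−α(θ − β)))
P_1 = 1/(1+e^{-1.8800}) = 0.8676
P_2 = 1/(1+e^{-1.9206}) = 0.8722
P_3 = 1/(1+e^{-0.8378}) = 0.6980
E[score] = 0.8676 + 0.8722 + 0.6980 = 2.4378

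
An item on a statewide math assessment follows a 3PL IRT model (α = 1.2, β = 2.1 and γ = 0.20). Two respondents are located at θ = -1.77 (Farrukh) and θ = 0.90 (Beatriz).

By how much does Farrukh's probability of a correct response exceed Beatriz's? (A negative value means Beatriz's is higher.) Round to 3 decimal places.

P(θ) = γ + (1 − γ) · 1 / (1 + exp(−α(θ − β)))
P(Farrukh) = 0.2076  [exponent -4.6440]
P(Beatriz) = 0.3532  [exponent -1.4400]
Difference = 0.2076 − 0.3532 = -0.1456

-0.146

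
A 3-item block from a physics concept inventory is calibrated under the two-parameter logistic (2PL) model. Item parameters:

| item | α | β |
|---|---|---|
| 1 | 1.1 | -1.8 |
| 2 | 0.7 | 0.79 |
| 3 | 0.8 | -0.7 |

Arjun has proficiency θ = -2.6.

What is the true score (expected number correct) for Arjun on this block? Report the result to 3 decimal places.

0.558

P(θ) = 1 / (1 + exp(−α(θ − β)))
P_1 = 1/(1+e^{0.8800}) = 0.2932
P_2 = 1/(1+e^{2.3730}) = 0.0853
P_3 = 1/(1+e^{1.5200}) = 0.1795
E[score] = 0.2932 + 0.0853 + 0.1795 = 0.5579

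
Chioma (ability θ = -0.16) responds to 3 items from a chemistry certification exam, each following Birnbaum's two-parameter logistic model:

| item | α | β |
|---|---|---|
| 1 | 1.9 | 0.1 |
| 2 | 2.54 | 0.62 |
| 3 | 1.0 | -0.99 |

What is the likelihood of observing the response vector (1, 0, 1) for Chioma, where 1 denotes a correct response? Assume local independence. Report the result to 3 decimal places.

0.232

P(θ) = 1 / (1 + exp(−α(θ − β)))
P_1 = 1/(1+e^{0.4940}) = 0.3790
P_2 = 1/(1+e^{1.9812}) = 0.1212
P_3 = 1/(1+e^{-0.8300}) = 0.6964
L = P_1 × (1−P_2) × P_3 = 0.3790 × 0.8788 × 0.6964 = 0.23190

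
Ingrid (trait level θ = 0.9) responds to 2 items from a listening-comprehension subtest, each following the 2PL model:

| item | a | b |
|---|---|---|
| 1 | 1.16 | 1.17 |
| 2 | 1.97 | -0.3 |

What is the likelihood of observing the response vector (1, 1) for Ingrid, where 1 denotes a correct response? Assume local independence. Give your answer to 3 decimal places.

P(θ) = 1 / (1 + exp(−a(θ − b)))
P_1 = 1/(1+e^{0.3132}) = 0.4223
P_2 = 1/(1+e^{-2.3640}) = 0.9140
L = P_1 × P_2 = 0.4223 × 0.9140 = 0.38603

0.386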